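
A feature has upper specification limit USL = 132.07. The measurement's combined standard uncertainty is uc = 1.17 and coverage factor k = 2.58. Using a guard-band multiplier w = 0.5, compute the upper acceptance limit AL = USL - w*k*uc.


U = k * uc = 2.58 * 1.17 = 3.0186
guard band g = w * U = 0.5 * 3.0186 = 1.5093
AL = USL - g = 132.07 - 1.5093
AL = 130.5607

130.5607


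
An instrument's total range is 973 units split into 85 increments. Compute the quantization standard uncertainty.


resolution = range / divisions
resolution = 973 / 85 = 11.447059
u_res = resolution / (2*sqrt(3))
u_res = 11.447059 / 3.4641016
u_res = 3.3045

3.3045


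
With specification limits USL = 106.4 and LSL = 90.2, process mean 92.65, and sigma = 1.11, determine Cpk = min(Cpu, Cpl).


Cpu = (USL - mean) / (3*sigma) = (106.4 - 92.65) / (3*1.11) = 4.1291
Cpl = (mean - LSL) / (3*sigma) = (92.65 - 90.2) / (3*1.11) = 0.7357
Cpk = min(Cpu, Cpl) = 0.7357

0.7357


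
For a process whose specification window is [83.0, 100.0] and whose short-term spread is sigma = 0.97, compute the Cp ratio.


Cp = (USL - LSL) / (6 * sigma)
= (100.0 - 83.0) / (6 * 0.97)
= 17.0000 / 5.8200
= 2.9210

2.9210


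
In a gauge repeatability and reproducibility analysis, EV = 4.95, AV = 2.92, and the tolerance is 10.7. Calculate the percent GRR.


GRR = sqrt(EV^2 + AV^2) = sqrt(4.95^2 + 2.92^2) = 5.7470775
%GRR = GRR / tol * 100 = 5.7470775 / 10.7 * 100
%GRR = 53.7110

53.7110


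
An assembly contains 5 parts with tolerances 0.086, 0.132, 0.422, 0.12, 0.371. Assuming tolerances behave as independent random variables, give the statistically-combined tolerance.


RSS = sqrt(0.086^2 + 0.132^2 + 0.422^2 + 0.12^2 + 0.371^2)
= sqrt(0.354945)
= 0.5958

0.5958


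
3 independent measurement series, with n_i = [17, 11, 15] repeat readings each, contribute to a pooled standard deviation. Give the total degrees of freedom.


nu = sum_i (n_i - 1)
nu = ((17 - 1) + (11 - 1) + (15 - 1))
nu = 16 + 10 + 14
nu = 40

40


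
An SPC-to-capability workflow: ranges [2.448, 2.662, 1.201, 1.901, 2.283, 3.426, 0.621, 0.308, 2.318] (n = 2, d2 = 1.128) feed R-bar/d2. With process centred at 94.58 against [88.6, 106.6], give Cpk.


R_bar = (2.448 + 2.662 + 1.201 + 1.901 + 2.283 + 3.426 + 0.621 + 0.308 + 2.318) / 9 = 1.9075556
sigma = R_bar / d2 = 1.9075556 / 1.128 = 1.6910954
Cp = (USL - LSL)/(6*sigma) = (106.6 - 88.6)/(6*1.6910954) = 1.7740
Cpu = (106.6 - 94.58)/(3*1.6910954) = 2.3693
Cpl = (94.58 - 88.6)/(3*1.6910954) = 1.1787
Cpk = min(Cpu, Cpl) = 1.1787

1.1787


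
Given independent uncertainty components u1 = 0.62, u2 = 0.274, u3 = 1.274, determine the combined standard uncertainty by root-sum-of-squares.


uc = sqrt(0.62^2 + 0.274^2 + 1.274^2)
uc = sqrt(2.082552)
uc = 1.4431

1.4431


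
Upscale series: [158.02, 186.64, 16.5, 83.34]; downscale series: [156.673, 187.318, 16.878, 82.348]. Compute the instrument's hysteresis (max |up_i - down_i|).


|158.02 - 156.673| = 1.3470
|186.64 - 187.318| = 0.6780
|16.5 - 16.878| = 0.3780
|83.34 - 82.348| = 0.9920
hysteresis = max(diffs) = 1.3470

1.3470


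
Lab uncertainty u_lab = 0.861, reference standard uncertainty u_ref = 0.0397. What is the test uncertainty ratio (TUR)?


TUR = u_lab / u_ref
= 0.861 / 0.0397
= 21.6877

21.6877


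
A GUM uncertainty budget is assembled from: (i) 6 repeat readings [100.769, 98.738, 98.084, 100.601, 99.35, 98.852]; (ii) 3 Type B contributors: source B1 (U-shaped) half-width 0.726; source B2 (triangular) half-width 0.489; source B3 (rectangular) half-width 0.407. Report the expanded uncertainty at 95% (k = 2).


mean = (100.769 + 98.738 + 98.084 + 100.601 + 99.35 + 98.852) / 6 = 99.399
s = sqrt(sum((x - mean)^2)/(n-1)) = 1.0760539
u_A = s / sqrt(n) = 1.0760539 / sqrt(6) = 0.43929717
u_B1 = 0.726 / sqrt(2) = 0.51335952
u_B2 = 0.489 / sqrt(6) = 0.19963341
u_B3 = 0.407 / sqrt(3) = 0.23498156
uc = sqrt(0.43929717^2 + 0.51335952^2 + 0.19963341^2 + 0.23498156^2) = 0.74269094
U = k * uc = 2 * 0.74269094
U = 1.4854

1.4854


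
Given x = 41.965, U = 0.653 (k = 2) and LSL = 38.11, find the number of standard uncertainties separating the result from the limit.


u = U / k = 0.653 / 2 = 0.3265
margin = |LSL - x| = |38.11 - 41.965| = 3.855
z = margin / u = 3.855 / 0.3265
z = 11.8070

11.8070


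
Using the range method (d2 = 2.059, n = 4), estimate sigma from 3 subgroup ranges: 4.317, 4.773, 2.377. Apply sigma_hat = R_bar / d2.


R_bar = (4.317 + 4.773 + 2.377) / 3
R_bar = 11.467 / 3 = 3.8223333
sigma_hat = R_bar / d2 = 3.8223333 / 2.059 = 1.8564

1.8564


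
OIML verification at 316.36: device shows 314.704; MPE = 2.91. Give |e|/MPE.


e = indication - reference = 314.704 - 316.36 = -1.6560
|e| = 1.6560
ratio = |e| / MPE = 1.6560 / 2.91
ratio = 0.5691

0.5691


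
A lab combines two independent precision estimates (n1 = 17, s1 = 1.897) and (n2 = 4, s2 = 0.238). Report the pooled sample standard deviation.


s_p = sqrt(((n1-1)*s1^2 + (n2-1)*s2^2) / (n1+n2-2))
numerator = (17-1)*1.897^2 + (4-1)*0.238^2 = 57.577744 + 0.169932 = 57.747676
denominator = 17 + 4 - 2 = 19
s_p^2 = 57.747676 / 19 = 3.0393514
s_p = sqrt(3.0393514) = 1.7434

1.7434


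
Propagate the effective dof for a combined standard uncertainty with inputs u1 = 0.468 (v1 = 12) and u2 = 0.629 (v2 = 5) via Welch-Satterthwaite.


uc = sqrt(u1^2 + u2^2) = sqrt(0.468^2 + 0.629^2) = 0.78400574
v_eff = uc^4 / (u1^4/v1 + u2^4/v2)
= 0.78400574^4 / (0.468^4/12 + 0.629^4/5)
= 0.37781306 / 0.035303986
v_eff = 10.7017

10.7017


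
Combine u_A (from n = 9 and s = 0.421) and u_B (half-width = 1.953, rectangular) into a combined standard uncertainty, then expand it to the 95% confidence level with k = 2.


u_A = s / sqrt(n) = 0.421 / sqrt(9) = 0.14033333
u_B = half_width / sqrt(3) = 1.953 / sqrt(3) = 1.1275651
uc = sqrt(u_A^2 + u_B^2) = sqrt(0.14033333^2 + 1.1275651^2) = 1.1362643
U = k * uc = 2 * 1.1362643
U = 2.2725

2.2725


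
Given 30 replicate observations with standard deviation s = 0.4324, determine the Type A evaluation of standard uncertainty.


u_A = s / sqrt(n)
u_A = 0.4324 / sqrt(30)
u_A = 0.4324 / 5.4772256
u_A = 0.0789

0.0789


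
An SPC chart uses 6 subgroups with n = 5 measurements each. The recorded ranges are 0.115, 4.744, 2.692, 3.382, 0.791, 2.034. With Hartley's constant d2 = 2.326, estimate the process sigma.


R_bar = (0.115 + 4.744 + 2.692 + 3.382 + 0.791 + 2.034) / 6
R_bar = 13.758 / 6 = 2.293
sigma_hat = R_bar / d2 = 2.293 / 2.326 = 0.9858

0.9858


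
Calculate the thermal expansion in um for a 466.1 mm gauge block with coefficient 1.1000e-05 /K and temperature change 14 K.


dL = L * alpha * dT
= 466.1 * 1.1000e-05 * 14
= 0.0717794 mm
dL_um = 0.0717794 * 1000 = 71.7794 um

71.7794


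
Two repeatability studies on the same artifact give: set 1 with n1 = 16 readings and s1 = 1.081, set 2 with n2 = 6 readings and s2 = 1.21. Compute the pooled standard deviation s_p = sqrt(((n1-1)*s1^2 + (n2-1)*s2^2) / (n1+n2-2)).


s_p = sqrt(((n1-1)*s1^2 + (n2-1)*s2^2) / (n1+n2-2))
numerator = (16-1)*1.081^2 + (6-1)*1.21^2 = 17.528415 + 7.3205 = 24.848915
denominator = 16 + 6 - 2 = 20
s_p^2 = 24.848915 / 20 = 1.2424458
s_p = sqrt(1.2424458) = 1.1147

1.1147


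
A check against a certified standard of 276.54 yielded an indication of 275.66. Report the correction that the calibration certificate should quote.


Correction = standard - reading
= 276.54 - 275.66
= 0.8800

0.8800


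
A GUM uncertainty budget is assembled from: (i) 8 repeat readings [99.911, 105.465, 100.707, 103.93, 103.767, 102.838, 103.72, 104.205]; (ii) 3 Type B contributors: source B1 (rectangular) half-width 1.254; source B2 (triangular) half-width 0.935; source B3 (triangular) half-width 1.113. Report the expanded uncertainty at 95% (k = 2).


mean = (99.911 + 105.465 + 100.707 + 103.93 + 103.767 + 102.838 + 103.72 + 104.205) / 8 = 103.067875
s = sqrt(sum((x - mean)^2)/(n-1)) = 1.8627551
u_A = s / sqrt(n) = 1.8627551 / sqrt(8) = 0.65858338
u_B1 = 1.254 / sqrt(3) = 0.72399724
u_B2 = 0.935 / sqrt(6) = 0.38171215
u_B3 = 1.113 / sqrt(6) = 0.45438035
uc = sqrt(0.65858338^2 + 0.72399724^2 + 0.38171215^2 + 0.45438035^2) = 1.1445828
U = k * uc = 2 * 1.1445828
U = 2.2892

2.2892


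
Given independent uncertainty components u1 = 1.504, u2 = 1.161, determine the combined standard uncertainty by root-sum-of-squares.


uc = sqrt(1.504^2 + 1.161^2)
uc = sqrt(3.609937)
uc = 1.9000

1.9000


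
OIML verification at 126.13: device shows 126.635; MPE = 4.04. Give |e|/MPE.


e = indication - reference = 126.635 - 126.13 = 0.5050
|e| = 0.5050
ratio = |e| / MPE = 0.5050 / 4.04
ratio = 0.1250

0.1250


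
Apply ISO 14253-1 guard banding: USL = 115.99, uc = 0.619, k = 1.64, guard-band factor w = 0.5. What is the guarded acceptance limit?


U = k * uc = 1.64 * 0.619 = 1.01516
guard band g = w * U = 0.5 * 1.01516 = 0.50758
AL = USL - g = 115.99 - 0.50758
AL = 115.4824

115.4824


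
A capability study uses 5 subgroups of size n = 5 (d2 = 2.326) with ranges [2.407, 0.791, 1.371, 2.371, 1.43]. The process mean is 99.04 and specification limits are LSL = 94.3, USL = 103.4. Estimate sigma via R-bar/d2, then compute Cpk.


R_bar = (2.407 + 0.791 + 1.371 + 2.371 + 1.43) / 5 = 1.674
sigma = R_bar / d2 = 1.674 / 2.326 = 0.71969046
Cp = (USL - LSL)/(6*sigma) = (103.4 - 94.3)/(6*0.71969046) = 2.1074
Cpu = (103.4 - 99.04)/(3*0.71969046) = 2.0194
Cpl = (99.04 - 94.3)/(3*0.71969046) = 2.1954
Cpk = min(Cpu, Cpl) = 2.0194

2.0194


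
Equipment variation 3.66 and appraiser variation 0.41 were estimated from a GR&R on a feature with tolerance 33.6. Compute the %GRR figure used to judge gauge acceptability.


GRR = sqrt(EV^2 + AV^2) = sqrt(3.66^2 + 0.41^2) = 3.6828929
%GRR = GRR / tol * 100 = 3.6828929 / 33.6 * 100
%GRR = 10.9610

10.9610


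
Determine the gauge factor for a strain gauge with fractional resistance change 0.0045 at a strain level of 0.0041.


GF = (dR/R) / epsilon
= 0.0045 / 0.0041
= 1.0976

1.0976


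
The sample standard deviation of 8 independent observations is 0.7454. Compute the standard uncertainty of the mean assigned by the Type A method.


u_A = s / sqrt(n)
u_A = 0.7454 / sqrt(8)
u_A = 0.7454 / 2.8284271
u_A = 0.2635

0.2635


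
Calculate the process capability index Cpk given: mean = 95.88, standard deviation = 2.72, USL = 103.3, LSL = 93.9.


Cpu = (USL - mean) / (3*sigma) = (103.3 - 95.88) / (3*2.72) = 0.9093
Cpl = (mean - LSL) / (3*sigma) = (95.88 - 93.9) / (3*2.72) = 0.2426
Cpk = min(Cpu, Cpl) = 0.2426

0.2426


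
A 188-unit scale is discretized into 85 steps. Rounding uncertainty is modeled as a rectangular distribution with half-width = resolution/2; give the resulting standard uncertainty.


resolution = range / divisions
resolution = 188 / 85 = 2.2117647
u_res = resolution / (2*sqrt(3))
u_res = 2.2117647 / 3.4641016
u_res = 0.6385

0.6385


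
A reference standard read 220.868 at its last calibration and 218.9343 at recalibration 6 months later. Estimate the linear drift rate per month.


rate = (v2 - v1) / months
= (218.9343 - 220.868) / 6
= -1.9337 / 6
= -0.3223

-0.3223


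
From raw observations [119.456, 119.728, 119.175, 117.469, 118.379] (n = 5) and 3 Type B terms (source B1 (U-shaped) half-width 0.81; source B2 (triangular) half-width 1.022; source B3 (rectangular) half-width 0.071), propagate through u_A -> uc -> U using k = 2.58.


mean = (119.456 + 119.728 + 119.175 + 117.469 + 118.379) / 5 = 118.8414
s = sqrt(sum((x - mean)^2)/(n-1)) = 0.91820167
u_A = s / sqrt(n) = 0.91820167 / sqrt(5) = 0.41063227
u_B1 = 0.81 / sqrt(2) = 0.57275649
u_B2 = 1.022 / sqrt(6) = 0.41722975
u_B3 = 0.071 / sqrt(3) = 0.040991869
uc = sqrt(0.41063227^2 + 0.57275649^2 + 0.41722975^2 + 0.040991869^2) = 0.8200182
U = k * uc = 2.58 * 0.8200182
U = 2.1156

2.1156


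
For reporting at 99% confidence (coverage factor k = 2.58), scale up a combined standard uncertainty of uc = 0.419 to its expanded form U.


U = k * uc
U = 2.58 * 0.419
U = 1.0810

1.0810


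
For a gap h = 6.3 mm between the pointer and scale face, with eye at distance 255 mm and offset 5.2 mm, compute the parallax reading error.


error = h * offset / d
= 6.3 * 5.2 / 255
= 0.1285

0.1285


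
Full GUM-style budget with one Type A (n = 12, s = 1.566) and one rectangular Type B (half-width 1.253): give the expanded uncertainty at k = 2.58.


u_A = s / sqrt(n) = 1.566 / sqrt(12) = 0.45206526
u_B = half_width / sqrt(3) = 1.253 / sqrt(3) = 0.72341989
uc = sqrt(u_A^2 + u_B^2) = sqrt(0.45206526^2 + 0.72341989^2) = 0.85305295
U = k * uc = 2.58 * 0.85305295
U = 2.2009

2.2009


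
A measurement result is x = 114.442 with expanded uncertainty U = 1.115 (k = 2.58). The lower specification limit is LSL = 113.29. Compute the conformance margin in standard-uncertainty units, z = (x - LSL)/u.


u = U / k = 1.115 / 2.58 = 0.43217054
margin = |LSL - x| = |113.29 - 114.442| = 1.152
z = margin / u = 1.152 / 0.43217054
z = 2.6656

2.6656


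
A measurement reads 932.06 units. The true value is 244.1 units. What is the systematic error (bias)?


Systematic error = measured - true
= 932.06 - 244.1
= 687.9600

687.9600


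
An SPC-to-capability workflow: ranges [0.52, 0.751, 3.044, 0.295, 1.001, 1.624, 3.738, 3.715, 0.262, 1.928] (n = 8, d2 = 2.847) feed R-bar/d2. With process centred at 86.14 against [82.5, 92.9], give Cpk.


R_bar = (0.52 + 0.751 + 3.044 + 0.295 + 1.001 + 1.624 + 3.738 + 3.715 + 0.262 + 1.928) / 10 = 1.6878
sigma = R_bar / d2 = 1.6878 / 2.847 = 0.59283456
Cp = (USL - LSL)/(6*sigma) = (92.9 - 82.5)/(6*0.59283456) = 2.9238
Cpu = (92.9 - 86.14)/(3*0.59283456) = 3.8009
Cpl = (86.14 - 82.5)/(3*0.59283456) = 2.0467
Cpk = min(Cpu, Cpl) = 2.0467

2.0467


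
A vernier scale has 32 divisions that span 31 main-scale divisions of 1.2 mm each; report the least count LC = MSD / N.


LC = MSD / n_div
= 1.2 / 32
= 0.0375

0.0375


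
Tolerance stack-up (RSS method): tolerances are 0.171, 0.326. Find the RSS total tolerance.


RSS = sqrt(0.171^2 + 0.326^2)
= sqrt(0.135517)
= 0.3681

0.3681


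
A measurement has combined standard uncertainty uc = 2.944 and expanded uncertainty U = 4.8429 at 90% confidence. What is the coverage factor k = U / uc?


k = U / uc
k = 4.8429 / 2.944
k = 1.645

1.645


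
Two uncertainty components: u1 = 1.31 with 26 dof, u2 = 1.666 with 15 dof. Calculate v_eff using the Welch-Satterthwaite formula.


uc = sqrt(u1^2 + u2^2) = sqrt(1.31^2 + 1.666^2) = 2.1193527
v_eff = uc^4 / (u1^4/v1 + u2^4/v2)
= 2.1193527^4 / (1.31^4/26 + 1.666^4/15)
= 20.174972 / 0.62684994
v_eff = 32.1847

32.1847


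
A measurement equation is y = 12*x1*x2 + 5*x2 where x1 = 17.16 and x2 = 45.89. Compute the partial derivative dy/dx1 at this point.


y = 12*x1*x2 + 5*x2
dy/dx1 = 12*x2
Evaluate at x2 = 45.89: c1 = 12 * 45.89
c1 = 550.6800

550.6800


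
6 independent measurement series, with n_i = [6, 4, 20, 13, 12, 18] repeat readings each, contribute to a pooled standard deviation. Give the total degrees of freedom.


nu = sum_i (n_i - 1)
nu = ((6 - 1) + (4 - 1) + (20 - 1) + (13 - 1) + (12 - 1) + (18 - 1))
nu = 5 + 3 + 19 + 12 + 11 + 17
nu = 67

67


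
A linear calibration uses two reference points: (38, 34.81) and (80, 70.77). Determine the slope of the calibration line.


slope = (y2 - y1) / (x2 - x1)
= (70.77 - 34.81) / (80 - 38)
= 35.9600 / 42
= 0.8562

0.8562


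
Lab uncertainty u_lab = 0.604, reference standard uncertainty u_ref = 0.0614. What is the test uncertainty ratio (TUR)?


TUR = u_lab / u_ref
= 0.604 / 0.0614
= 9.8371

9.8371


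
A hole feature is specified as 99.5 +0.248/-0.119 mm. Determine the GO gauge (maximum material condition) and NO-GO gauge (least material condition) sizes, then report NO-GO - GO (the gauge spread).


GO = nominal - lower_tol (smallest hole = maximum material condition)
GO = 99.5 - 0.119 = 99.381
NO-GO = nominal + upper_tol (largest hole = least material condition)
NO-GO = 99.5 + 0.248 = 99.748
spread = NO-GO - GO = 99.748 - 99.381 = 0.3670

0.3670


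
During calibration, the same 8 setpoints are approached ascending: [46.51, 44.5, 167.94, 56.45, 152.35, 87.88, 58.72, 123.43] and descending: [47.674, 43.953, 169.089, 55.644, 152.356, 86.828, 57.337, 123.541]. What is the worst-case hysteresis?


|46.51 - 47.674| = 1.1640
|44.5 - 43.953| = 0.5470
|167.94 - 169.089| = 1.1490
|56.45 - 55.644| = 0.8060
|152.35 - 152.356| = 0.0060
|87.88 - 86.828| = 1.0520
|58.72 - 57.337| = 1.3830
|123.43 - 123.541| = 0.1110
hysteresis = max(diffs) = 1.3830

1.3830


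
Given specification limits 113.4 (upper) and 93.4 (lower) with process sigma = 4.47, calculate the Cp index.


Cp = (USL - LSL) / (6 * sigma)
= (113.4 - 93.4) / (6 * 4.47)
= 20.0000 / 26.8200
= 0.7457

0.7457


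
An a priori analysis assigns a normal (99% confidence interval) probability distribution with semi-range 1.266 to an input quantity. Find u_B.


u_B = half_width / 2.576
u_B = 1.266 / 2.576
u_B = 0.4915

0.4915


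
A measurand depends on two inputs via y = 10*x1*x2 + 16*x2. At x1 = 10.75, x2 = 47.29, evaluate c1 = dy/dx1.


y = 10*x1*x2 + 16*x2
dy/dx1 = 10*x2
Evaluate at x2 = 47.29: c1 = 10 * 47.29
c1 = 472.9000

472.9000


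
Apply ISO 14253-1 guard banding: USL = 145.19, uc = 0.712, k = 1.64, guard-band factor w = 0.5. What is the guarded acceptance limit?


U = k * uc = 1.64 * 0.712 = 1.16768
guard band g = w * U = 0.5 * 1.16768 = 0.58384
AL = USL - g = 145.19 - 0.58384
AL = 144.6062

144.6062


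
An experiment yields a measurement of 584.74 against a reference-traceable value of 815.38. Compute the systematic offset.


Systematic error = measured - true
= 584.74 - 815.38
= -230.6400

-230.6400


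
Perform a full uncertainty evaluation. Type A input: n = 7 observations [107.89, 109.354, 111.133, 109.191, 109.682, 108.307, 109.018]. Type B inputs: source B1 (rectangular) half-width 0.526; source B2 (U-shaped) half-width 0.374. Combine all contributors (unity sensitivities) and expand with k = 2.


mean = (107.89 + 109.354 + 111.133 + 109.191 + 109.682 + 108.307 + 109.018) / 7 = 109.225
s = sqrt(sum((x - mean)^2)/(n-1)) = 1.0436241
u_A = s / sqrt(n) = 1.0436241 / sqrt(7) = 0.39445283
u_B1 = 0.526 / sqrt(3) = 0.30368624
u_B2 = 0.374 / sqrt(2) = 0.26445794
uc = sqrt(0.39445283^2 + 0.30368624^2 + 0.26445794^2) = 0.56369883
U = k * uc = 2 * 0.56369883
U = 1.1274

1.1274


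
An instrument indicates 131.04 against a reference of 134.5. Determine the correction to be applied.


Correction = standard - reading
= 134.5 - 131.04
= 3.4600

3.4600


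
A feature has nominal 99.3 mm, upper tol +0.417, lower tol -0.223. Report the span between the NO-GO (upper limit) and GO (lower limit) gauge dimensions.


GO = nominal - lower_tol (smallest hole = maximum material condition)
GO = 99.3 - 0.223 = 99.077
NO-GO = nominal + upper_tol (largest hole = least material condition)
NO-GO = 99.3 + 0.417 = 99.717
spread = NO-GO - GO = 99.717 - 99.077 = 0.6400

0.6400


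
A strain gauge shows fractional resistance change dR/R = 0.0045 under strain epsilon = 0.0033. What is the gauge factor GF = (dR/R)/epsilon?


GF = (dR/R) / epsilon
= 0.0045 / 0.0033
= 1.3636

1.3636


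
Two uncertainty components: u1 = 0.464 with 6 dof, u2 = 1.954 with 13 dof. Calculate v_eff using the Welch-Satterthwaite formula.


uc = sqrt(u1^2 + u2^2) = sqrt(0.464^2 + 1.954^2) = 2.0083356
v_eff = uc^4 / (u1^4/v1 + u2^4/v2)
= 2.0083356^4 / (0.464^4/6 + 1.954^4/13)
= 16.268411 / 1.1291108
v_eff = 14.4082

14.4082


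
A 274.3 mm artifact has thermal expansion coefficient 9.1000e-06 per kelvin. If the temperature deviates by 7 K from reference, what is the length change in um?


dL = L * alpha * dT
= 274.3 * 9.1000e-06 * 7
= 0.0174729 mm
dL_um = 0.0174729 * 1000 = 17.4729 um

17.4729


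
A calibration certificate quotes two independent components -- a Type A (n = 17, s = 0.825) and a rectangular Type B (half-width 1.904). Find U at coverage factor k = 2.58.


u_A = s / sqrt(n) = 0.825 / sqrt(17) = 0.20009189
u_B = half_width / sqrt(3) = 1.904 / sqrt(3) = 1.0992749
uc = sqrt(u_A^2 + u_B^2) = sqrt(0.20009189^2 + 1.0992749^2) = 1.117337
U = k * uc = 2.58 * 1.117337
U = 2.8827

2.8827


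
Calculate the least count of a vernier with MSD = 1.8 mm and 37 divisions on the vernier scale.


LC = MSD / n_div
= 1.8 / 37
= 0.0486

0.0486


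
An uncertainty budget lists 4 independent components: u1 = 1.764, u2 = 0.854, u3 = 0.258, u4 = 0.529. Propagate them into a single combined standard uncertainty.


uc = sqrt(1.764^2 + 0.854^2 + 0.258^2 + 0.529^2)
uc = sqrt(4.187417)
uc = 2.0463

2.0463


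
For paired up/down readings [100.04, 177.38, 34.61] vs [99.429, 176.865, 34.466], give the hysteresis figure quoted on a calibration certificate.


|100.04 - 99.429| = 0.6110
|177.38 - 176.865| = 0.5150
|34.61 - 34.466| = 0.1440
hysteresis = max(diffs) = 0.6110

0.6110


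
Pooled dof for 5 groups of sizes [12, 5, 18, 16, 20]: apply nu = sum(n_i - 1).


nu = sum_i (n_i - 1)
nu = ((12 - 1) + (5 - 1) + (18 - 1) + (16 - 1) + (20 - 1))
nu = 11 + 4 + 17 + 15 + 19
nu = 66

66


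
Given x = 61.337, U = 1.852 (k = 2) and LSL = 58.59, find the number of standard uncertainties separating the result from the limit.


u = U / k = 1.852 / 2 = 0.926
margin = |LSL - x| = |58.59 - 61.337| = 2.747
z = margin / u = 2.747 / 0.926
z = 2.9665

2.9665


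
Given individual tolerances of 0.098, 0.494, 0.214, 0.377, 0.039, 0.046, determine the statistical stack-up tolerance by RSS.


RSS = sqrt(0.098^2 + 0.494^2 + 0.214^2 + 0.377^2 + 0.039^2 + 0.046^2)
= sqrt(0.445202)
= 0.6672

0.6672


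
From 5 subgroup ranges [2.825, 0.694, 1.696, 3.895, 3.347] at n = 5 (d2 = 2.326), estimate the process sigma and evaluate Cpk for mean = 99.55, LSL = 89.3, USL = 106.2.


R_bar = (2.825 + 0.694 + 1.696 + 3.895 + 3.347) / 5 = 2.4914
sigma = R_bar / d2 = 2.4914 / 2.326 = 1.0711092
Cp = (USL - LSL)/(6*sigma) = (106.2 - 89.3)/(6*1.0711092) = 2.6297
Cpu = (106.2 - 99.55)/(3*1.0711092) = 2.0695
Cpl = (99.55 - 89.3)/(3*1.0711092) = 3.1898
Cpk = min(Cpu, Cpl) = 2.0695

2.0695


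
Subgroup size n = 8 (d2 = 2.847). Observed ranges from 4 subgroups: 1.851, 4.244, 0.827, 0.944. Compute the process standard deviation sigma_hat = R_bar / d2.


R_bar = (1.851 + 4.244 + 0.827 + 0.944) / 4
R_bar = 7.866 / 4 = 1.9665
sigma_hat = R_bar / d2 = 1.9665 / 2.847 = 0.6907

0.6907


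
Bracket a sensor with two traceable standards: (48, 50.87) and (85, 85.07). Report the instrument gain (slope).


slope = (y2 - y1) / (x2 - x1)
= (85.07 - 50.87) / (85 - 48)
= 34.2000 / 37
= 0.9243

0.9243


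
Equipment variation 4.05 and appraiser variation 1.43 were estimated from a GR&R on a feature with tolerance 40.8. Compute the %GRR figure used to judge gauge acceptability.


GRR = sqrt(EV^2 + AV^2) = sqrt(4.05^2 + 1.43^2) = 4.2950437
%GRR = GRR / tol * 100 = 4.2950437 / 40.8 * 100
%GRR = 10.5271

10.5271


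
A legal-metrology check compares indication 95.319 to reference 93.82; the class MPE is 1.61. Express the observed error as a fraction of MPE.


e = indication - reference = 95.319 - 93.82 = 1.4990
|e| = 1.4990
ratio = |e| / MPE = 1.4990 / 1.61
ratio = 0.9311

0.9311


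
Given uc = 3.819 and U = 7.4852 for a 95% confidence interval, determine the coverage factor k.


k = U / uc
k = 7.4852 / 3.819
k = 1.96

1.96


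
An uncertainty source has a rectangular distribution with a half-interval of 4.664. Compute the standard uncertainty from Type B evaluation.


u_B = half_width / sqrt(3)
u_B = 4.664 / 1.7320508
u_B = 2.6928

2.6928


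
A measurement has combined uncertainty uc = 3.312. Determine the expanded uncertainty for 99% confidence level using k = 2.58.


U = k * uc
U = 2.58 * 3.312
U = 8.5450

8.5450


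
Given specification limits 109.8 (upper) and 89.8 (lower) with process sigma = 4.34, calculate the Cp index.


Cp = (USL - LSL) / (6 * sigma)
= (109.8 - 89.8) / (6 * 4.34)
= 20.0000 / 26.0400
= 0.7680

0.7680


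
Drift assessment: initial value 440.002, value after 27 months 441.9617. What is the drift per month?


rate = (v2 - v1) / months
= (441.9617 - 440.002) / 27
= 1.9597 / 27
= 0.0726

0.0726


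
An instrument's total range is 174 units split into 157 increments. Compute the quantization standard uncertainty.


resolution = range / divisions
resolution = 174 / 157 = 1.1082803
u_res = resolution / (2*sqrt(3))
u_res = 1.1082803 / 3.4641016
u_res = 0.3199

0.3199


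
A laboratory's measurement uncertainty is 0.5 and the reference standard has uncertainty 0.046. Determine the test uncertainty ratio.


TUR = u_lab / u_ref
= 0.5 / 0.046
= 10.8696

10.8696


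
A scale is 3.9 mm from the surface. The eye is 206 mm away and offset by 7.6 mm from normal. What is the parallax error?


error = h * offset / d
= 3.9 * 7.6 / 206
= 0.1439

0.1439


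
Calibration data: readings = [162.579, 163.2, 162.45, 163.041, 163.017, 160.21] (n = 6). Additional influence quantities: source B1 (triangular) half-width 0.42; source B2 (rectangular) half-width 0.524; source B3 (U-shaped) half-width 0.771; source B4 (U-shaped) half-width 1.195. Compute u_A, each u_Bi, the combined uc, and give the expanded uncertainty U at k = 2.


mean = (162.579 + 163.2 + 162.45 + 163.041 + 163.017 + 160.21) / 6 = 162.4161667
s = sqrt(sum((x - mean)^2)/(n-1)) = 1.1189855
u_A = s / sqrt(n) = 1.1189855 / sqrt(6) = 0.45682392
u_B1 = 0.42 / sqrt(6) = 0.17146428
u_B2 = 0.524 / sqrt(3) = 0.30253154
u_B3 = 0.771 / sqrt(2) = 0.54517933
u_B4 = 1.195 / sqrt(2) = 0.8449926
uc = sqrt(0.45682392^2 + 0.17146428^2 + 0.30253154^2 + 0.54517933^2 + 0.8449926^2) = 1.1579492
U = k * uc = 2 * 1.1579492
U = 2.3159

2.3159


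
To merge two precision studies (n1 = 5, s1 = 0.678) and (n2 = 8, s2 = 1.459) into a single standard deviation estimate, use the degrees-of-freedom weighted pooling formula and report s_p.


s_p = sqrt(((n1-1)*s1^2 + (n2-1)*s2^2) / (n1+n2-2))
numerator = (5-1)*0.678^2 + (8-1)*1.459^2 = 1.838736 + 14.900767 = 16.739503
denominator = 5 + 8 - 2 = 11
s_p^2 = 16.739503 / 11 = 1.521773
s_p = sqrt(1.521773) = 1.2336

1.2336


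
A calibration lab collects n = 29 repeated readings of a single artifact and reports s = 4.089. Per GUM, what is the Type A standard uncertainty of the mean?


u_A = s / sqrt(n)
u_A = 4.089 / sqrt(29)
u_A = 4.089 / 5.3851648
u_A = 0.7593

0.7593


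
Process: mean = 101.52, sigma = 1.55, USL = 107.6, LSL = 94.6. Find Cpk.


Cpu = (USL - mean) / (3*sigma) = (107.6 - 101.52) / (3*1.55) = 1.3075
Cpl = (mean - LSL) / (3*sigma) = (101.52 - 94.6) / (3*1.55) = 1.4882
Cpk = min(Cpu, Cpl) = 1.3075

1.3075


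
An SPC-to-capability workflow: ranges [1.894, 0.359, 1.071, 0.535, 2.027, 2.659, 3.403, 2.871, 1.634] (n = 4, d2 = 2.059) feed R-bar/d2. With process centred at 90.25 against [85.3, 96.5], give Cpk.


R_bar = (1.894 + 0.359 + 1.071 + 0.535 + 2.027 + 2.659 + 3.403 + 2.871 + 1.634) / 9 = 1.8281111
sigma = R_bar / d2 = 1.8281111 / 2.059 = 0.88786357
Cp = (USL - LSL)/(6*sigma) = (96.5 - 85.3)/(6*0.88786357) = 2.1024
Cpu = (96.5 - 90.25)/(3*0.88786357) = 2.3465
Cpl = (90.25 - 85.3)/(3*0.88786357) = 1.8584
Cpk = min(Cpu, Cpl) = 1.8584

1.8584


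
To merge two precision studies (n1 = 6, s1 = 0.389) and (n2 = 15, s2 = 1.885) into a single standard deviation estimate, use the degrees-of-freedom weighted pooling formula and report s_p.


s_p = sqrt(((n1-1)*s1^2 + (n2-1)*s2^2) / (n1+n2-2))
numerator = (6-1)*0.389^2 + (15-1)*1.885^2 = 0.756605 + 49.74515 = 50.501755
denominator = 6 + 15 - 2 = 19
s_p^2 = 50.501755 / 19 = 2.6579871
s_p = sqrt(2.6579871) = 1.6303

1.6303


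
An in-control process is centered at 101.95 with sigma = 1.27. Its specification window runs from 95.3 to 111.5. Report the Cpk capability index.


Cpu = (USL - mean) / (3*sigma) = (111.5 - 101.95) / (3*1.27) = 2.5066
Cpl = (mean - LSL) / (3*sigma) = (101.95 - 95.3) / (3*1.27) = 1.7454
Cpk = min(Cpu, Cpl) = 1.7454

1.7454


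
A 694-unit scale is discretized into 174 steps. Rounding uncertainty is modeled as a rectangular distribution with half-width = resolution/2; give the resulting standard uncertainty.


resolution = range / divisions
resolution = 694 / 174 = 3.9885057
u_res = resolution / (2*sqrt(3))
u_res = 3.9885057 / 3.4641016
u_res = 1.1514

1.1514


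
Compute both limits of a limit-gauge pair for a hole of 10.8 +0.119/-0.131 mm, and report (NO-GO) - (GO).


GO = nominal - lower_tol (smallest hole = maximum material condition)
GO = 10.8 - 0.131 = 10.669
NO-GO = nominal + upper_tol (largest hole = least material condition)
NO-GO = 10.8 + 0.119 = 10.919
spread = NO-GO - GO = 10.919 - 10.669 = 0.2500

0.2500


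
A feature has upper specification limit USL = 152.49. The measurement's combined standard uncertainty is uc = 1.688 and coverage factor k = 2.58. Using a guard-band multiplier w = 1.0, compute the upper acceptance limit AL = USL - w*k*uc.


U = k * uc = 2.58 * 1.688 = 4.35504
guard band g = w * U = 1.0 * 4.35504 = 4.35504
AL = USL - g = 152.49 - 4.35504
AL = 148.1350

148.1350


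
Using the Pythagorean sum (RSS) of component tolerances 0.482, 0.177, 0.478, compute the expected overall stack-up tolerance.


RSS = sqrt(0.482^2 + 0.177^2 + 0.478^2)
= sqrt(0.492137)
= 0.7015

0.7015


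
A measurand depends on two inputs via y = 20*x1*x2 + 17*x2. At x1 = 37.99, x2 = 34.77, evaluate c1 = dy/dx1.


y = 20*x1*x2 + 17*x2
dy/dx1 = 20*x2
Evaluate at x2 = 34.77: c1 = 20 * 34.77
c1 = 695.4000

695.4000


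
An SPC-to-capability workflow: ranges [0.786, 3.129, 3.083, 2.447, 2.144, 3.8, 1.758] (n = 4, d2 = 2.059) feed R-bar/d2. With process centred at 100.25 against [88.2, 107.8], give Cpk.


R_bar = (0.786 + 3.129 + 3.083 + 2.447 + 2.144 + 3.8 + 1.758) / 7 = 2.4495714
sigma = R_bar / d2 = 2.4495714 / 2.059 = 1.1896898
Cp = (USL - LSL)/(6*sigma) = (107.8 - 88.2)/(6*1.1896898) = 2.7458
Cpu = (107.8 - 100.25)/(3*1.1896898) = 2.1154
Cpl = (100.25 - 88.2)/(3*1.1896898) = 3.3762
Cpk = min(Cpu, Cpl) = 2.1154

2.1154


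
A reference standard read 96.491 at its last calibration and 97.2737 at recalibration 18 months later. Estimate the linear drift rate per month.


rate = (v2 - v1) / months
= (97.2737 - 96.491) / 18
= 0.7827 / 18
= 0.0435

0.0435


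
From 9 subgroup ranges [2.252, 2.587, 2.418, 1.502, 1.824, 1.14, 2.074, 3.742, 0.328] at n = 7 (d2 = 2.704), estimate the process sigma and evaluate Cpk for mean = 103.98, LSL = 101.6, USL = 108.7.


R_bar = (2.252 + 2.587 + 2.418 + 1.502 + 1.824 + 1.14 + 2.074 + 3.742 + 0.328) / 9 = 1.9852222
sigma = R_bar / d2 = 1.9852222 / 2.704 = 0.73417981
Cp = (USL - LSL)/(6*sigma) = (108.7 - 101.6)/(6*0.73417981) = 1.6118
Cpu = (108.7 - 103.98)/(3*0.73417981) = 2.1430
Cpl = (103.98 - 101.6)/(3*0.73417981) = 1.0806
Cpk = min(Cpu, Cpl) = 1.0806

1.0806


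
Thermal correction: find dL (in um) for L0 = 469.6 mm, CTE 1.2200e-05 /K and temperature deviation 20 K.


dL = L * alpha * dT
= 469.6 * 1.2200e-05 * 20
= 0.1145824 mm
dL_um = 0.1145824 * 1000 = 114.5824 um

114.5824


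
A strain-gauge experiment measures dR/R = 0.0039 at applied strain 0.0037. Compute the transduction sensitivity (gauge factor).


GF = (dR/R) / epsilon
= 0.0039 / 0.0037
= 1.0541

1.0541


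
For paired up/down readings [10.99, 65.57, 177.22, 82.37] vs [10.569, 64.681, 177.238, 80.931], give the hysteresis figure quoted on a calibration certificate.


|10.99 - 10.569| = 0.4210
|65.57 - 64.681| = 0.8890
|177.22 - 177.238| = 0.0180
|82.37 - 80.931| = 1.4390
hysteresis = max(diffs) = 1.4390

1.4390


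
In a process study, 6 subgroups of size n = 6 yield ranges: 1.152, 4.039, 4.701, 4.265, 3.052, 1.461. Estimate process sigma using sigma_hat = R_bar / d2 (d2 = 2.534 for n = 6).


R_bar = (1.152 + 4.039 + 4.701 + 4.265 + 3.052 + 1.461) / 6
R_bar = 18.67 / 6 = 3.1116667
sigma_hat = R_bar / d2 = 3.1116667 / 2.534 = 1.2280

1.2280


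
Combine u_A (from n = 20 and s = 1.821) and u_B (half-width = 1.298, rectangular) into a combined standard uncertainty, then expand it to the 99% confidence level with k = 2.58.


u_A = s / sqrt(n) = 1.821 / sqrt(20) = 0.40718798
u_B = half_width / sqrt(3) = 1.298 / sqrt(3) = 0.74940065
uc = sqrt(u_A^2 + u_B^2) = sqrt(0.40718798^2 + 0.74940065^2) = 0.85287947
U = k * uc = 2.58 * 0.85287947
U = 2.2004

2.2004


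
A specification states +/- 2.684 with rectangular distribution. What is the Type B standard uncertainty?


u_B = half_width / sqrt(3)
u_B = 2.684 / 1.7320508
u_B = 1.5496

1.5496


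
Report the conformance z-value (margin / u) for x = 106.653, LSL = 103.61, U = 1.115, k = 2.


u = U / k = 1.115 / 2 = 0.5575
margin = |LSL - x| = |103.61 - 106.653| = 3.043
z = margin / u = 3.043 / 0.5575
z = 5.4583

5.4583


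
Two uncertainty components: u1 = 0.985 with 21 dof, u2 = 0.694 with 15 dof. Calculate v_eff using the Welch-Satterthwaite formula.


uc = sqrt(u1^2 + u2^2) = sqrt(0.985^2 + 0.694^2) = 1.2049319
v_eff = uc^4 / (u1^4/v1 + u2^4/v2)
= 1.2049319^4 / (0.985^4/21 + 0.694^4/15)
= 2.1079 / 0.060290432
v_eff = 34.9624

34.9624


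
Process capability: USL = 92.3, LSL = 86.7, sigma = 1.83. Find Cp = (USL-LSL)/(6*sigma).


Cp = (USL - LSL) / (6 * sigma)
= (92.3 - 86.7) / (6 * 1.83)
= 5.6000 / 10.9800
= 0.5100

0.5100


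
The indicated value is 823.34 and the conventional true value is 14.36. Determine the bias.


Systematic error = measured - true
= 823.34 - 14.36
= 808.9800

808.9800


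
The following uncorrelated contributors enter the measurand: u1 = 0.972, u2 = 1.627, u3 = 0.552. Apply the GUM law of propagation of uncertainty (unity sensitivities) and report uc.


uc = sqrt(0.972^2 + 1.627^2 + 0.552^2)
uc = sqrt(3.896617)
uc = 1.9740

1.9740


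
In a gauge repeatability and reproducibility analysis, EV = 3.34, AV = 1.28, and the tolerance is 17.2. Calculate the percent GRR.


GRR = sqrt(EV^2 + AV^2) = sqrt(3.34^2 + 1.28^2) = 3.5768701
%GRR = GRR / tol * 100 = 3.5768701 / 17.2 * 100
%GRR = 20.7958

20.7958


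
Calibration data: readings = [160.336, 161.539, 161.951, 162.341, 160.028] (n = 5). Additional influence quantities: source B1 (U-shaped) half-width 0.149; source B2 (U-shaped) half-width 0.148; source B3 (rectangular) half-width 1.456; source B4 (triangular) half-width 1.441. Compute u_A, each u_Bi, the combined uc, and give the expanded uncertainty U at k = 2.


mean = (160.336 + 161.539 + 161.951 + 162.341 + 160.028) / 5 = 161.239
s = sqrt(sum((x - mean)^2)/(n-1)) = 1.0115926
u_A = s / sqrt(n) = 1.0115926 / sqrt(5) = 0.45239796
u_B1 = 0.149 / sqrt(2) = 0.10535891
u_B2 = 0.148 / sqrt(2) = 0.1046518
u_B3 = 1.456 / sqrt(3) = 0.84062199
u_B4 = 1.441 / sqrt(6) = 0.58828579
uc = sqrt(0.45239796^2 + 0.10535891^2 + 0.1046518^2 + 0.84062199^2 + 0.58828579^2) = 1.1311242
U = k * uc = 2 * 1.1311242
U = 2.2622

2.2622


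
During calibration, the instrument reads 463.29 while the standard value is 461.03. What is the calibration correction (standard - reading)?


Correction = standard - reading
= 461.03 - 463.29
= -2.2600

-2.2600


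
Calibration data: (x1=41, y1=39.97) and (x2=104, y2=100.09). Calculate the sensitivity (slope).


slope = (y2 - y1) / (x2 - x1)
= (100.09 - 39.97) / (104 - 41)
= 60.1200 / 63
= 0.9543

0.9543


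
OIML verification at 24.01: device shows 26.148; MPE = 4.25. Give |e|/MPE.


e = indication - reference = 26.148 - 24.01 = 2.1380
|e| = 2.1380
ratio = |e| / MPE = 2.1380 / 4.25
ratio = 0.5031

0.5031


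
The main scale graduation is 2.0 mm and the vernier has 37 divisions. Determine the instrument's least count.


LC = MSD / n_div
= 2.0 / 37
= 0.0541

0.0541


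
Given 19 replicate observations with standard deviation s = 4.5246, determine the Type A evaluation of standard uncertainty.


u_A = s / sqrt(n)
u_A = 4.5246 / sqrt(19)
u_A = 4.5246 / 4.3588989
u_A = 1.0380

1.0380


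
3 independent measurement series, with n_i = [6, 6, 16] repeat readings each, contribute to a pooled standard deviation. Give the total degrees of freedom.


nu = sum_i (n_i - 1)
nu = ((6 - 1) + (6 - 1) + (16 - 1))
nu = 5 + 5 + 15
nu = 25

25


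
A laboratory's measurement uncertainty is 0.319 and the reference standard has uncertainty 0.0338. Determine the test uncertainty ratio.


TUR = u_lab / u_ref
= 0.319 / 0.0338
= 9.4379

9.4379


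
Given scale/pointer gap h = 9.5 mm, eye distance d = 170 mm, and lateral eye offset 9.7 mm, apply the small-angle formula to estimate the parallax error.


error = h * offset / d
= 9.5 * 9.7 / 170
= 0.5421

0.5421


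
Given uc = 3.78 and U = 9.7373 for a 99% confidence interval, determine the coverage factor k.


k = U / uc
k = 9.7373 / 3.78
k = 2.576

2.576


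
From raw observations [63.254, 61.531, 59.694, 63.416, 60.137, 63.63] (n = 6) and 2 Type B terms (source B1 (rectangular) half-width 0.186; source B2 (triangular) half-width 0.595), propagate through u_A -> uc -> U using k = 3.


mean = (63.254 + 61.531 + 59.694 + 63.416 + 60.137 + 63.63) / 6 = 61.94366667
s = sqrt(sum((x - mean)^2)/(n-1)) = 1.7449239
u_A = s / sqrt(n) = 1.7449239 / sqrt(6) = 0.7123622
u_B1 = 0.186 / sqrt(3) = 0.10738715
u_B2 = 0.595 / sqrt(6) = 0.24290773
uc = sqrt(0.7123622^2 + 0.10738715^2 + 0.24290773^2) = 0.76026053
U = k * uc = 3 * 0.76026053
U = 2.2808

2.2808


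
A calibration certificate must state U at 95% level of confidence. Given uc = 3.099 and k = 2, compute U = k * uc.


U = k * uc
U = 2 * 3.099
U = 6.1980

6.1980


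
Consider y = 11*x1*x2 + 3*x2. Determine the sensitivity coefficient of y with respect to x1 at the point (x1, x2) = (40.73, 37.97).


y = 11*x1*x2 + 3*x2
dy/dx1 = 11*x2
Evaluate at x2 = 37.97: c1 = 11 * 37.97
c1 = 417.6700

417.6700


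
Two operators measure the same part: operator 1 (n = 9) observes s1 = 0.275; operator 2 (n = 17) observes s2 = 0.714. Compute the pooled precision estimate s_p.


s_p = sqrt(((n1-1)*s1^2 + (n2-1)*s2^2) / (n1+n2-2))
numerator = (9-1)*0.275^2 + (17-1)*0.714^2 = 0.605 + 8.156736 = 8.761736
denominator = 9 + 17 - 2 = 24
s_p^2 = 8.761736 / 24 = 0.36507233
s_p = sqrt(0.36507233) = 0.6042

0.6042


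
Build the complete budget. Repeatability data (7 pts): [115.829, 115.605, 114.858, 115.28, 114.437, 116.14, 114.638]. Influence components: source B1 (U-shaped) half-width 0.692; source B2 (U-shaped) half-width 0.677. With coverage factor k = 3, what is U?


mean = (115.829 + 115.605 + 114.858 + 115.28 + 114.437 + 116.14 + 114.638) / 7 = 115.2552857
s = sqrt(sum((x - mean)^2)/(n-1)) = 0.63812844
u_A = s / sqrt(n) = 0.63812844 / sqrt(7) = 0.24118988
u_B1 = 0.692 / sqrt(2) = 0.48931789
u_B2 = 0.677 / sqrt(2) = 0.47871129
uc = sqrt(0.24118988^2 + 0.48931789^2 + 0.47871129^2) = 0.72578857
U = k * uc = 3 * 0.72578857
U = 2.1774

2.1774


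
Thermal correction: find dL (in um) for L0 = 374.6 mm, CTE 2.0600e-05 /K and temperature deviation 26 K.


dL = L * alpha * dT
= 374.6 * 2.0600e-05 * 26
= 0.2006358 mm
dL_um = 0.2006358 * 1000 = 200.6358 um

200.6358


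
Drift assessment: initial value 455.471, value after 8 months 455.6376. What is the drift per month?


rate = (v2 - v1) / months
= (455.6376 - 455.471) / 8
= 0.1666 / 8
= 0.0208

0.0208


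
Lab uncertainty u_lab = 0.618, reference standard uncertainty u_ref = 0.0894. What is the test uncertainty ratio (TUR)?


TUR = u_lab / u_ref
= 0.618 / 0.0894
= 6.9128

6.9128


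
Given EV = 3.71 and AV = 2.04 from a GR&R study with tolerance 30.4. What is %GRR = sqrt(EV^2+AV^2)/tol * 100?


GRR = sqrt(EV^2 + AV^2) = sqrt(3.71^2 + 2.04^2) = 4.2338753
%GRR = GRR / tol * 100 = 4.2338753 / 30.4 * 100
%GRR = 13.9272

13.9272


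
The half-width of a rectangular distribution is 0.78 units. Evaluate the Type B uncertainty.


u_B = half_width / sqrt(3)
u_B = 0.78 / 1.7320508
u_B = 0.4503

0.4503


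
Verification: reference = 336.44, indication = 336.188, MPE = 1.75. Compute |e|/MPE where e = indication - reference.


e = indication - reference = 336.188 - 336.44 = -0.2520
|e| = 0.2520
ratio = |e| / MPE = 0.2520 / 1.75
ratio = 0.1440

0.1440
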